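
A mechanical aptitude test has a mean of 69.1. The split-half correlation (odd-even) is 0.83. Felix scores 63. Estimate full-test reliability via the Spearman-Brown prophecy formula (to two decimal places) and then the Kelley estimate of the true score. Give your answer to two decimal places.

63.55

Spearman-Brown: ρ = 2r/(1 + r) = 2(0.83)/(1 + 0.83) = 1.660/1.83 = 0.9071 → 0.91
T̂ = ρX + (1 − ρ)μ
  = 0.91 × 63 + 0.09 × 69.1
  = 57.33 + 6.219
  = 63.549
  ≈ 63.55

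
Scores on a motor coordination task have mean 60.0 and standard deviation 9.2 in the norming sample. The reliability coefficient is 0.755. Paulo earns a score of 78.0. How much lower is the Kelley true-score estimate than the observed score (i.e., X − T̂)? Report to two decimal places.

4.41

T̂ = 0.755(78.0) + 0.245(60.0) = 58.8900 + 14.7000 = 73.5900 → 73.590
X − T̂ = 78.0 − 73.590 = 4.410 → 4.41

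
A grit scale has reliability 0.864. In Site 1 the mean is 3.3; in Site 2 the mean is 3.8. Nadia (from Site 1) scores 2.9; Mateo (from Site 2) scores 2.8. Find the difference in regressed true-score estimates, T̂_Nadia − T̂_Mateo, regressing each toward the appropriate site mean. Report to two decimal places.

T̂_Nadia = 0.864(2.9) + 0.136(3.3) = 2.9544
T̂_Mateo = 0.864(2.8) + 0.136(3.8) = 2.9360
Difference = 2.9544 − 2.9360 = 0.0184

0.02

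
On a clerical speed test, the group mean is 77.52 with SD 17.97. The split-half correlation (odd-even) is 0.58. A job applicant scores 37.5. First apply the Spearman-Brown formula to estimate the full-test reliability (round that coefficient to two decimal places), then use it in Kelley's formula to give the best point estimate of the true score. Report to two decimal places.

48.31

Spearman-Brown: ρ = 2r/(1 + r) = 2(0.58)/(1 + 0.58) = 1.160/1.58 = 0.7342 → 0.73
T̂ = ρX + (1 − ρ)μ
  = 0.73 × 37.5 + 0.27 × 77.52
  = 27.375 + 20.9304
  = 48.305
  ≈ 48.31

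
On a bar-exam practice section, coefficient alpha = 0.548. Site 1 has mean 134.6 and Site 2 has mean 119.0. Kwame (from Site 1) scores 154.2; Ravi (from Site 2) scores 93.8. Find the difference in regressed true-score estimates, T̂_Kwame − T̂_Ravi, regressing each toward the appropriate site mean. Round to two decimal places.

40.15

T̂_Kwame = 0.548(154.2) + 0.452(134.6) = 145.3408
T̂_Ravi = 0.548(93.8) + 0.452(119.0) = 105.1904
Difference = 145.3408 − 105.1904 = 40.1504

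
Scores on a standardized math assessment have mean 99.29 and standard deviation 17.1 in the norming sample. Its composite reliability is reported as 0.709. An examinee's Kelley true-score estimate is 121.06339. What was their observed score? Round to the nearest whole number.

T̂ = ρX + (1 − ρ)μ  ⇒  X = (T̂ − (1 − ρ)μ) / ρ
X = (121.06339 − 0.291 × 99.29) / 0.709 = (121.06339 − 28.89339) / 0.709 = 92.17000 / 0.709 = 130.00

130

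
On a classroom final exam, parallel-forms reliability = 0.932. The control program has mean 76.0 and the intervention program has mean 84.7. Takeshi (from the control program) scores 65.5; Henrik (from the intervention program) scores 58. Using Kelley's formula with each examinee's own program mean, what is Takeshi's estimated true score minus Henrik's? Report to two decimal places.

T̂_Takeshi = 0.932(65.5) + 0.068(76.0) = 66.2140
T̂_Henrik = 0.932(58) + 0.068(84.7) = 59.8156
Difference = 66.2140 − 59.8156 = 6.3984

6.40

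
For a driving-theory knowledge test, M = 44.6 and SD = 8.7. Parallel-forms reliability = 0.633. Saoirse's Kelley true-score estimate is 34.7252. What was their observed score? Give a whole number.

29

T̂ = ρX + (1 − ρ)μ  ⇒  X = (T̂ − (1 − ρ)μ) / ρ
X = (34.7252 − 0.367 × 44.6) / 0.633 = (34.7252 − 16.3682) / 0.633 = 18.3570 / 0.633 = 29.00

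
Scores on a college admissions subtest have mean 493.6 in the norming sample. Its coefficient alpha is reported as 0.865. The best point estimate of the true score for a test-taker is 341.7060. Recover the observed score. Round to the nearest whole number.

318

T̂ = ρX + (1 − ρ)μ  ⇒  X = (T̂ − (1 − ρ)μ) / ρ
X = (341.7060 − 0.135 × 493.6) / 0.865 = (341.7060 − 66.6360) / 0.865 = 275.0700 / 0.865 = 318.00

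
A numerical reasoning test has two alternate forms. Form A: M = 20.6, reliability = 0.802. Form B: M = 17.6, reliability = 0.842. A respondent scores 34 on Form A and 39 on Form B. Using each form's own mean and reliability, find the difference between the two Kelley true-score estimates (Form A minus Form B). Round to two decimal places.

-4.27

T̂_A = 0.802(34) + 0.198(20.6) = 31.3468
T̂_B = 0.842(39) + 0.158(17.6) = 35.6188
T̂_A − T̂_B = -4.2720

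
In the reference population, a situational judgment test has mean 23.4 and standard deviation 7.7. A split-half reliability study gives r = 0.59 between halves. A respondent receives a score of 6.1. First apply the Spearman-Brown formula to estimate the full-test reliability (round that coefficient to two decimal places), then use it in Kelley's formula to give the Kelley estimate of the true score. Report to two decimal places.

Spearman-Brown: ρ = 2r/(1 + r) = 2(0.59)/(1 + 0.59) = 1.180/1.59 = 0.7421 → 0.74
T̂ = 0.74(6.1) + 0.26(23.4) = 4.514 + 6.084 = 10.598 → 10.60

10.60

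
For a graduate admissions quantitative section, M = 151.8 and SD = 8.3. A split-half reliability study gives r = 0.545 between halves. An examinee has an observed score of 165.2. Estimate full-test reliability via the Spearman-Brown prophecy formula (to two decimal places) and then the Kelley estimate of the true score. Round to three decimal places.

Spearman-Brown: ρ = 2r/(1 + r) = 2(0.545)/(1 + 0.545) = 1.0900/1.545 = 0.7055 → 0.71
Regress the observed score toward the mean by the unreliability: T̂ = 0.71·165.2 + 0.29·151.8 = 117.292 + 44.022 = 161.3140.

161.314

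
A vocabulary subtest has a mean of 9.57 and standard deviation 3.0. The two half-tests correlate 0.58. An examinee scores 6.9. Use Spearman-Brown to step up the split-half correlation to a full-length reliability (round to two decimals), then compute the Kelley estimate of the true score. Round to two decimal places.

Spearman-Brown: ρ = 2r/(1 + r) = 2(0.58)/(1 + 0.58) = 1.160/1.58 = 0.7342 → 0.73
T̂ = ρX + (1 − ρ)μ
  = 0.73 × 6.9 + 0.27 × 9.57
  = 5.037 + 2.5839
  = 7.621
  ≈ 7.62

7.62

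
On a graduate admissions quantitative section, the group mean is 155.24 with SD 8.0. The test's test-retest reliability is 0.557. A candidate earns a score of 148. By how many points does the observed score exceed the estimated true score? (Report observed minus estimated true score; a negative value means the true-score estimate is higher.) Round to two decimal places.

-3.21

T̂ = 0.557(148) + 0.443(155.24) = 82.436 + 68.77132 = 151.2073 → 151.207
X − T̂ = 148 − 151.207 = -3.207 → -3.21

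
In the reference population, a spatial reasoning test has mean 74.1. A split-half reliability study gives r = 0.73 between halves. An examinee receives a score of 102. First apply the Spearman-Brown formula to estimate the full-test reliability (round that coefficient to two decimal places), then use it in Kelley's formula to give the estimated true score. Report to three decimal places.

Spearman-Brown: ρ = 2r/(1 + r) = 2(0.73)/(1 + 0.73) = 1.460/1.73 = 0.8439 → 0.84
T̂ = ρX + (1 − ρ)μ
  = 0.84 × 102 + 0.16 × 74.1
  = 85.68 + 11.856
  = 97.5360
  ≈ 97.536

97.536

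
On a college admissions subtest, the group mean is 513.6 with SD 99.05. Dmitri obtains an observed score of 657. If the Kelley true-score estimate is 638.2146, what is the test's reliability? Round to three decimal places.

T̂ = ρX + (1 − ρ)μ  ⇒  T̂ − μ = ρ(X − μ)
ρ = (T̂ − μ)/(X − μ) = (638.2146 − 513.6) / (657 − 513.6) = 124.6146 / 143.4 = 0.86900

0.869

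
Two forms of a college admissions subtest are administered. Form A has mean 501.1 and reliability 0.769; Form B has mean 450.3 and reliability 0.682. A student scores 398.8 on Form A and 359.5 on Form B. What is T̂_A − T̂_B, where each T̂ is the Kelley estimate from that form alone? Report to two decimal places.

T̂_A = 0.769(398.8) + 0.231(501.1) = 422.4313
T̂_B = 0.682(359.5) + 0.318(450.3) = 388.3744
T̂_A − T̂_B = 34.0569

34.06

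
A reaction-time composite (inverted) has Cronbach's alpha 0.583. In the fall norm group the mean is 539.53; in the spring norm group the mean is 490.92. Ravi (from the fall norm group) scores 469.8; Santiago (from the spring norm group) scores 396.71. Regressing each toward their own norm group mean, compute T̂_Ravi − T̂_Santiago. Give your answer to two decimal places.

T̂_Ravi = 0.583(469.8) + 0.417(539.53) = 498.8774
T̂_Santiago = 0.583(396.71) + 0.417(490.92) = 435.9956
Difference = 498.8774 − 435.9956 = 62.8818

62.88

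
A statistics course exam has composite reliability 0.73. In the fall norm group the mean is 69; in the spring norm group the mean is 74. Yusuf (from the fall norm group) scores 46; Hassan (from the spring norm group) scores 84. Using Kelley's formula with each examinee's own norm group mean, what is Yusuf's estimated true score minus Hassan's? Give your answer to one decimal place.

-29.1

T̂_Yusuf = 0.73(46) + 0.27(69) = 52.210
T̂_Hassan = 0.73(84) + 0.27(74) = 81.300
Difference = 52.210 − 81.300 = -29.090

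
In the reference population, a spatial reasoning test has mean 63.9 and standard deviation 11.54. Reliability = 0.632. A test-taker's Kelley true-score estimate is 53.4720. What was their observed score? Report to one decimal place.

T̂ = ρX + (1 − ρ)μ  ⇒  X = (T̂ − (1 − ρ)μ) / ρ
X = (53.4720 − 0.368 × 63.9) / 0.632 = (53.4720 − 23.5152) / 0.632 = 29.9568 / 0.632 = 47.400

47.4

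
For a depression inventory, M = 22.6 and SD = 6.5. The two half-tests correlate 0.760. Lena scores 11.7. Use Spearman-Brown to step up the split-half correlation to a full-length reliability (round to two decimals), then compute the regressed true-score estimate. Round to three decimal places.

13.226

Spearman-Brown: ρ = 2r/(1 + r) = 2(0.760)/(1 + 0.760) = 1.5200/1.760 = 0.8636 → 0.86
T̂ = 0.86(11.7) + 0.14(22.6) = 10.062 + 3.164 = 13.2260 → 13.226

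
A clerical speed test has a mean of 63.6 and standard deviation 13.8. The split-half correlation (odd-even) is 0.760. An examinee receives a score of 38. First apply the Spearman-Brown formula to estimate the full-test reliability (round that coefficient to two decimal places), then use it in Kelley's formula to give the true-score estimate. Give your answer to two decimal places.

Spearman-Brown: ρ = 2r/(1 + r) = 2(0.760)/(1 + 0.760) = 1.5200/1.760 = 0.8636 → 0.86
Weight the observed score by reliability and the mean by (1 − reliability): T̂ = 0.86·38 + 0.14·63.6 = 32.68 + 8.904 = 41.584.

41.58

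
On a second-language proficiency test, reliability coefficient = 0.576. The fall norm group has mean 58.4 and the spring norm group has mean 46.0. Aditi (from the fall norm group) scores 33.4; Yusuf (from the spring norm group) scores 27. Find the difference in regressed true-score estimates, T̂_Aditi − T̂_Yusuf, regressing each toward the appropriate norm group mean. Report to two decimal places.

8.94

T̂_Aditi = 0.576(33.4) + 0.424(58.4) = 44.0000
T̂_Yusuf = 0.576(27) + 0.424(46.0) = 35.0560
Difference = 44.0000 − 35.0560 = 8.9440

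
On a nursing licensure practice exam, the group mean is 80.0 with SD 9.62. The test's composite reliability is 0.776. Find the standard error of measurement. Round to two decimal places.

4.55

SEM = SD · √(1 − ρ) = 9.62 × √0.224 = 9.62 × 0.4733 = 4.553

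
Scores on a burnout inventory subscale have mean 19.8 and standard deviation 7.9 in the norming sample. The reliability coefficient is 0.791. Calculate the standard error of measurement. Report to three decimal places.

SEM = SD · √(1 − ρ) = 7.9 × √0.209 = 7.9 × 0.4572 = 3.6116

3.612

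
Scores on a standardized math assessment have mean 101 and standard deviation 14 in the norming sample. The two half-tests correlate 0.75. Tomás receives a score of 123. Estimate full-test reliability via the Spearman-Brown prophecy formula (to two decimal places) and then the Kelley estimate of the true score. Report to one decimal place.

Spearman-Brown: ρ = 2r/(1 + r) = 2(0.75)/(1 + 0.75) = 1.500/1.75 = 0.8571 → 0.86
T̂ = 0.86(123) + 0.14(101) = 105.78 + 14.14 = 119.92 → 119.9

119.9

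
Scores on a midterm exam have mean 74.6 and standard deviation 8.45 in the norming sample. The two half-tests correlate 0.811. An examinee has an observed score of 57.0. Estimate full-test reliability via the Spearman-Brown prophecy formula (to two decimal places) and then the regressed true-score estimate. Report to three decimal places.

58.760

Spearman-Brown: ρ = 2r/(1 + r) = 2(0.811)/(1 + 0.811) = 1.6220/1.811 = 0.8956 → 0.90
T̂ = 0.90(57.0) + 0.10(74.6) = 51.300 + 7.460 = 58.7600 → 58.760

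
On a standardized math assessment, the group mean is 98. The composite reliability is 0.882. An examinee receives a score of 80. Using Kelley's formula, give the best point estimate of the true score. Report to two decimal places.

T̂ = ρX + (1 − ρ)μ
  = 0.882 × 80 + 0.118 × 98
  = 70.560 + 11.564
  = 82.124
  ≈ 82.12

82.12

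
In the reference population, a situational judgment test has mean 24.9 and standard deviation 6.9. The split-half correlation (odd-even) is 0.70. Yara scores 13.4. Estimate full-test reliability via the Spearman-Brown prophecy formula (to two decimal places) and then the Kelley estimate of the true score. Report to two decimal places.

15.47

Spearman-Brown: ρ = 2r/(1 + r) = 2(0.70)/(1 + 0.70) = 1.400/1.70 = 0.8235 → 0.82
T̂ = ρX + (1 − ρ)μ
  = 0.82 × 13.4 + 0.18 × 24.9
  = 10.988 + 4.482
  = 15.470
  ≈ 15.47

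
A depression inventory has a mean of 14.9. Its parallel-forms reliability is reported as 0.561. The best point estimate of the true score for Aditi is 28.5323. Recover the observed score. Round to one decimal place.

39.2

T̂ = ρX + (1 − ρ)μ  ⇒  X = (T̂ − (1 − ρ)μ) / ρ
X = (28.5323 − 0.439 × 14.9) / 0.561 = (28.5323 − 6.5411) / 0.561 = 21.9912 / 0.561 = 39.200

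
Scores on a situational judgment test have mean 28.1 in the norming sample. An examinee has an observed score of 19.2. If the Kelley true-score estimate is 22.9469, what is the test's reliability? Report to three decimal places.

0.579

T̂ = ρX + (1 − ρ)μ  ⇒  T̂ − μ = ρ(X − μ)
ρ = (T̂ − μ)/(X − μ) = (22.9469 − 28.1) / (19.2 − 28.1) = -5.1531 / -8.9 = 0.57900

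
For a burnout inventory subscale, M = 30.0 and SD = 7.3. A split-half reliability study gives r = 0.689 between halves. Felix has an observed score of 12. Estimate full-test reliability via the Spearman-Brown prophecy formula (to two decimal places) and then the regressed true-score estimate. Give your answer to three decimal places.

15.240

Spearman-Brown: ρ = 2r/(1 + r) = 2(0.689)/(1 + 0.689) = 1.3780/1.689 = 0.8159 → 0.82
T̂ = ρX + (1 − ρ)μ
  = 0.82 × 12 + 0.18 × 30.0
  = 9.84 + 5.400
  = 15.2400
  ≈ 15.240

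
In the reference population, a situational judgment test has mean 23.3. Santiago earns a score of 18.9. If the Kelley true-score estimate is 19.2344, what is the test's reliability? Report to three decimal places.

0.924

T̂ = ρX + (1 − ρ)μ  ⇒  T̂ − μ = ρ(X − μ)
ρ = (T̂ − μ)/(X − μ) = (19.2344 − 23.3) / (18.9 − 23.3) = -4.0656 / -4.4 = 0.92400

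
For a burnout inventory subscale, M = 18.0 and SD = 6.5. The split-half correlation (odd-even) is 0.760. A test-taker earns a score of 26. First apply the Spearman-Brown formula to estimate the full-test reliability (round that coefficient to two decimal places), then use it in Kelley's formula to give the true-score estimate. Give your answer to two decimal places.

24.88

Spearman-Brown: ρ = 2r/(1 + r) = 2(0.760)/(1 + 0.760) = 1.5200/1.760 = 0.8636 → 0.86
Regress the observed score toward the mean by the unreliability: T̂ = 0.86·26 + 0.14·18.0 = 22.36 + 2.520 = 24.880.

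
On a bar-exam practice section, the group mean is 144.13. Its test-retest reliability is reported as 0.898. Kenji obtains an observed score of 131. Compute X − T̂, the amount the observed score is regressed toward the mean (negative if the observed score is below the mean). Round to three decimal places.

T̂ = ρX + (1 − ρ)μ
  = 0.898 × 131 + 0.102 × 144.13
  = 117.638 + 14.70126
  = 132.33926
  ≈ 132.3393
X − T̂ = 131 − 132.3393 = -1.3393 → -1.339

-1.339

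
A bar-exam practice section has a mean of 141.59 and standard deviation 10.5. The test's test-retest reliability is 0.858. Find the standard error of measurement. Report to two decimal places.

3.96

SEM = SD · √(1 − ρ) = 10.5 × √0.142 = 10.5 × 0.3768 = 3.957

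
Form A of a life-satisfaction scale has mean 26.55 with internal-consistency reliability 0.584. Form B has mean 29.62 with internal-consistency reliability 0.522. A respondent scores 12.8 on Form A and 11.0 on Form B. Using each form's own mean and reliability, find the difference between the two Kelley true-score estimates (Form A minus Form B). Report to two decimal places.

-1.38

T̂_A = 0.584(12.8) + 0.416(26.55) = 18.5200
T̂_B = 0.522(11.0) + 0.478(29.62) = 19.9004
T̂_A − T̂_B = -1.3804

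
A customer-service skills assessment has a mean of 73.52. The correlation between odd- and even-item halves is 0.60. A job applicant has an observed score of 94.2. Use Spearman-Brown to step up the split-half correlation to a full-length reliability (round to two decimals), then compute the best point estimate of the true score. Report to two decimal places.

89.03

Spearman-Brown: ρ = 2r/(1 + r) = 2(0.60)/(1 + 0.60) = 1.200/1.60 = 0.7500 → 0.75
T̂ = ρX + (1 − ρ)μ
  = 0.75 × 94.2 + 0.25 × 73.52
  = 70.650 + 18.3800
  = 89.030
  ≈ 89.03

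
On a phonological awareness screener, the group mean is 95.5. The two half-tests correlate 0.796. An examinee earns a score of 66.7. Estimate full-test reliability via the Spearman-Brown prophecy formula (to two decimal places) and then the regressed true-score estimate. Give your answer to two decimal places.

Spearman-Brown: ρ = 2r/(1 + r) = 2(0.796)/(1 + 0.796) = 1.5920/1.796 = 0.8864 → 0.89
T̂ = ρX + (1 − ρ)μ
  = 0.89 × 66.7 + 0.11 × 95.5
  = 59.363 + 10.505
  = 69.868
  ≈ 69.87

69.87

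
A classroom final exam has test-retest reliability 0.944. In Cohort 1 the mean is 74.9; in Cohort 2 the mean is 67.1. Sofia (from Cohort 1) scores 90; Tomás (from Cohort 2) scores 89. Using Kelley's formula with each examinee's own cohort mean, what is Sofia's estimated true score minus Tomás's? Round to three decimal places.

1.381

T̂_Sofia = 0.944(90) + 0.056(74.9) = 89.15440
T̂_Tomás = 0.944(89) + 0.056(67.1) = 87.77360
Difference = 89.15440 − 87.77360 = 1.38080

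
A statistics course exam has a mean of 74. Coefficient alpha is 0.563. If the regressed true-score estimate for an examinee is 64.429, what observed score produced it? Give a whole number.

57

T̂ = ρX + (1 − ρ)μ  ⇒  X = (T̂ − (1 − ρ)μ) / ρ
X = (64.429 − 0.437 × 74) / 0.563 = (64.429 − 32.338) / 0.563 = 32.091 / 0.563 = 57.00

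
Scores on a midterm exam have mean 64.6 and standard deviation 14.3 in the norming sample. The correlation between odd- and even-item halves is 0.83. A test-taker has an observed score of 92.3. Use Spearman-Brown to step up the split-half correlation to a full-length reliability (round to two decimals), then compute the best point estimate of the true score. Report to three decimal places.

89.807

Spearman-Brown: ρ = 2r/(1 + r) = 2(0.83)/(1 + 0.83) = 1.660/1.83 = 0.9071 → 0.91
T̂ = ρX + (1 − ρ)μ
  = 0.91 × 92.3 + 0.09 × 64.6
  = 83.993 + 5.814
  = 89.8070
  ≈ 89.807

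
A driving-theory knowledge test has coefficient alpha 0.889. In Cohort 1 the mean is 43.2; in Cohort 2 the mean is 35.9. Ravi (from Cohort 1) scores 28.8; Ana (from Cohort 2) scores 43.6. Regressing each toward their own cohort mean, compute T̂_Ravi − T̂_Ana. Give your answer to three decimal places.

T̂_Ravi = 0.889(28.8) + 0.111(43.2) = 30.39840
T̂_Ana = 0.889(43.6) + 0.111(35.9) = 42.74530
Difference = 30.39840 − 42.74530 = -12.34690

-12.347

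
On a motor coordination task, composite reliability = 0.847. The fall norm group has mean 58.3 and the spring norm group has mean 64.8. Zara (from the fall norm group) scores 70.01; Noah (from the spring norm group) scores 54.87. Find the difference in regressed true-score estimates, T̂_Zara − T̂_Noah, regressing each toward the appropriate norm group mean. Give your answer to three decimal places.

T̂_Zara = 0.847(70.01) + 0.153(58.3) = 68.21837
T̂_Noah = 0.847(54.87) + 0.153(64.8) = 56.38929
Difference = 68.21837 − 56.38929 = 11.82908

11.829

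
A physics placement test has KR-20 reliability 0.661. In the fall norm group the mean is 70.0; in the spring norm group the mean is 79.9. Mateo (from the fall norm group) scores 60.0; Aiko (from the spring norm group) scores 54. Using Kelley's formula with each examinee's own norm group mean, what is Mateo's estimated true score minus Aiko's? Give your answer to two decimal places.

0.61

T̂_Mateo = 0.661(60.0) + 0.339(70.0) = 63.3900
T̂_Aiko = 0.661(54) + 0.339(79.9) = 62.7801
Difference = 63.3900 − 62.7801 = 0.6099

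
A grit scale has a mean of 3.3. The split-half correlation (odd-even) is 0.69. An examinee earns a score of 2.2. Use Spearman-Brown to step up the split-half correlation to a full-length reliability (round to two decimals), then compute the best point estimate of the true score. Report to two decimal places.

Spearman-Brown: ρ = 2r/(1 + r) = 2(0.69)/(1 + 0.69) = 1.380/1.69 = 0.8166 → 0.82
T̂ = ρX + (1 − ρ)μ
  = 0.82 × 2.2 + 0.18 × 3.3
  = 1.804 + 0.594
  = 2.398
  ≈ 2.40

2.40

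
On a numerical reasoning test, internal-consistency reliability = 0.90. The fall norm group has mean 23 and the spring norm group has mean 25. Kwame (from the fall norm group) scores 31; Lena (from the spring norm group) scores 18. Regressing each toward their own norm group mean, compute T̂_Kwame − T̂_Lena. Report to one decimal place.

11.5

T̂_Kwame = 0.90(31) + 0.10(23) = 30.200
T̂_Lena = 0.90(18) + 0.10(25) = 18.700
Difference = 30.200 − 18.700 = 11.500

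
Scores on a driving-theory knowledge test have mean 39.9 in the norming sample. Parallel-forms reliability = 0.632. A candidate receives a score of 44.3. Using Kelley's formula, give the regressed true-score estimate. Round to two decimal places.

T̂ = ρX + (1 − ρ)μ
  = 0.632 × 44.3 + 0.368 × 39.9
  = 27.9976 + 14.6832
  = 42.681
  ≈ 42.68

42.68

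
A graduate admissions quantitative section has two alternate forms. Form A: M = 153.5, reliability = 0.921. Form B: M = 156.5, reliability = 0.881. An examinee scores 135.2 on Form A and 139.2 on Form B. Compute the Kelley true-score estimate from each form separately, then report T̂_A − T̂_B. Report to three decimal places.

T̂_A = 0.921(135.2) + 0.079(153.5) = 136.64570
T̂_B = 0.881(139.2) + 0.119(156.5) = 141.25870
T̂_A − T̂_B = -4.61300

-4.613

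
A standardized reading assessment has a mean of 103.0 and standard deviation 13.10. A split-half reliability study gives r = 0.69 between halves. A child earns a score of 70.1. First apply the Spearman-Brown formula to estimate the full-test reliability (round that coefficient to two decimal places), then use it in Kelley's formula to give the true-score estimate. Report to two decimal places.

76.02

Spearman-Brown: ρ = 2r/(1 + r) = 2(0.69)/(1 + 0.69) = 1.380/1.69 = 0.8166 → 0.82
T̂ = ρX + (1 − ρ)μ
  = 0.82 × 70.1 + 0.18 × 103.0
  = 57.482 + 18.540
  = 76.022
  ≈ 76.02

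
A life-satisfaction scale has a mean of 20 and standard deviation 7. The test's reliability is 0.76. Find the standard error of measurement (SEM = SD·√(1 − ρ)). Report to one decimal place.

3.4

SEM = SD · √(1 − ρ) = 7 × √0.24 = 7 × 0.4899 = 3.429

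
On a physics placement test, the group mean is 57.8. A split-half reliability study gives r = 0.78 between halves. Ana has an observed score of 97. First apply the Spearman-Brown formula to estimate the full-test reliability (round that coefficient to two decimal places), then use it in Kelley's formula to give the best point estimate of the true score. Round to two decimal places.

92.30

Spearman-Brown: ρ = 2r/(1 + r) = 2(0.78)/(1 + 0.78) = 1.560/1.78 = 0.8764 → 0.88
Kelley's formula gives T̂ = 0.88·97 + 0.12·57.8 = 85.36 + 6.936 = 92.296.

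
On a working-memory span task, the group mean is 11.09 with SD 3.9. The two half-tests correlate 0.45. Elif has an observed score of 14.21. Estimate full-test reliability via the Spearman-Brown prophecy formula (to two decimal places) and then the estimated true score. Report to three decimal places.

Spearman-Brown: ρ = 2r/(1 + r) = 2(0.45)/(1 + 0.45) = 0.900/1.45 = 0.6207 → 0.62
Regress the observed score toward the mean by the unreliability: T̂ = 0.62·14.21 + 0.38·11.09 = 8.8102 + 4.2142 = 13.0244.

13.024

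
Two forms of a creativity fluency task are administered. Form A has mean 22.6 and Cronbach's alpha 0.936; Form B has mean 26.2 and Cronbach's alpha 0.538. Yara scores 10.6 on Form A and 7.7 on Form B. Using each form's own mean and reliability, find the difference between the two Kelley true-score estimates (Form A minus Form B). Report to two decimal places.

-4.88

T̂_A = 0.936(10.6) + 0.064(22.6) = 11.3680
T̂_B = 0.538(7.7) + 0.462(26.2) = 16.2470
T̂_A − T̂_B = -4.8790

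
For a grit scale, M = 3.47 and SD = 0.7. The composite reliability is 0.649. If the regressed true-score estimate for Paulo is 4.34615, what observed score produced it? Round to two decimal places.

T̂ = ρX + (1 − ρ)μ  ⇒  X = (T̂ − (1 − ρ)μ) / ρ
X = (4.34615 − 0.351 × 3.47) / 0.649 = (4.34615 − 1.21797) / 0.649 = 3.12818 / 0.649 = 4.8200

4.82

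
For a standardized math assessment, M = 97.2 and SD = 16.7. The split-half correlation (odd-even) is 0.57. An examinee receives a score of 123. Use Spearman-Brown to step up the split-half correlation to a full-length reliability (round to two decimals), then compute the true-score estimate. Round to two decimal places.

Spearman-Brown: ρ = 2r/(1 + r) = 2(0.57)/(1 + 0.57) = 1.140/1.57 = 0.7261 → 0.73
T̂ = ρX + (1 − ρ)μ
  = 0.73 × 123 + 0.27 × 97.2
  = 89.79 + 26.244
  = 116.034
  ≈ 116.03

116.03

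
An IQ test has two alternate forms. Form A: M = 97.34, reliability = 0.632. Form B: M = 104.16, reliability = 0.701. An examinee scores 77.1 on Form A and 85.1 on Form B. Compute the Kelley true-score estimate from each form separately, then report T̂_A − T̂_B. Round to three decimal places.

-6.251

T̂_A = 0.632(77.1) + 0.368(97.34) = 84.54832
T̂_B = 0.701(85.1) + 0.299(104.16) = 90.79894
T̂_A − T̂_B = -6.25062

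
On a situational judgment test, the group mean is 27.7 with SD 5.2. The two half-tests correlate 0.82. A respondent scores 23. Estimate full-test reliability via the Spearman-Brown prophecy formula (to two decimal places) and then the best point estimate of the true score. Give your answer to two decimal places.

23.47

Spearman-Brown: ρ = 2r/(1 + r) = 2(0.82)/(1 + 0.82) = 1.640/1.82 = 0.9011 → 0.90
Weight the observed score by reliability and the mean by (1 − reliability): T̂ = 0.90·23 + 0.10·27.7 = 20.70 + 2.770 = 23.470.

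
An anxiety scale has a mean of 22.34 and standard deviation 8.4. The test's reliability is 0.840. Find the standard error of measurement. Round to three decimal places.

3.360

SEM = SD · √(1 − ρ) = 8.4 × √0.160 = 8.4 × 0.4000 = 3.3600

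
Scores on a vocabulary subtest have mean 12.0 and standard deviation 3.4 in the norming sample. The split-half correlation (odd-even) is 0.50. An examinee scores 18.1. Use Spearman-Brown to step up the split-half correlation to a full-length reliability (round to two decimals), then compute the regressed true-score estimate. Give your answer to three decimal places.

16.087

Spearman-Brown: ρ = 2r/(1 + r) = 2(0.50)/(1 + 0.50) = 1.000/1.50 = 0.6667 → 0.67
T̂ = ρX + (1 − ρ)μ
  = 0.67 × 18.1 + 0.33 × 12.0
  = 12.127 + 3.960
  = 16.0870
  ≈ 16.087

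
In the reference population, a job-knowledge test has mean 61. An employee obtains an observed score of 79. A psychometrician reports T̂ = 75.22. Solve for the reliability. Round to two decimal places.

T̂ = ρX + (1 − ρ)μ  ⇒  T̂ − μ = ρ(X − μ)
ρ = (T̂ − μ)/(X − μ) = (75.22 − 61) / (79 − 61) = 14.22 / 18.0 = 0.7900

0.79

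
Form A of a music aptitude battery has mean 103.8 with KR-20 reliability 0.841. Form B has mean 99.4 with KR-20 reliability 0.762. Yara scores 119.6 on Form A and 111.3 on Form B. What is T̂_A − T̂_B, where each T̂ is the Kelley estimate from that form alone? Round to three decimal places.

8.620

T̂_A = 0.841(119.6) + 0.159(103.8) = 117.08780
T̂_B = 0.762(111.3) + 0.238(99.4) = 108.46780
T̂_A − T̂_B = 8.62000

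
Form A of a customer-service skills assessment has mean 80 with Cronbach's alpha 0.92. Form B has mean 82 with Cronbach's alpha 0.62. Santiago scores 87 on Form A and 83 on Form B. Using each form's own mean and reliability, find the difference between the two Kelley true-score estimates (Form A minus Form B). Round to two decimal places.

T̂_A = 0.92(87) + 0.08(80) = 86.4400
T̂_B = 0.62(83) + 0.38(82) = 82.6200
T̂_A − T̂_B = 3.8200

3.82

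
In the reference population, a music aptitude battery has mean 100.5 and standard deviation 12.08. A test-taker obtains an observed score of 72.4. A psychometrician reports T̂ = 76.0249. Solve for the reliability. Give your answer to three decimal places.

0.871

T̂ = ρX + (1 − ρ)μ  ⇒  T̂ − μ = ρ(X − μ)
ρ = (T̂ − μ)/(X − μ) = (76.0249 − 100.5) / (72.4 − 100.5) = -24.4751 / -28.1 = 0.87100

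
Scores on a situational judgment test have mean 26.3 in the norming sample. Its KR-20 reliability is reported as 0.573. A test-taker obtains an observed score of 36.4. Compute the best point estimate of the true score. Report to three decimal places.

32.087

T̂ = ρX + (1 − ρ)μ
  = 0.573 × 36.4 + 0.427 × 26.3
  = 20.8572 + 11.2301
  = 32.0873
  ≈ 32.087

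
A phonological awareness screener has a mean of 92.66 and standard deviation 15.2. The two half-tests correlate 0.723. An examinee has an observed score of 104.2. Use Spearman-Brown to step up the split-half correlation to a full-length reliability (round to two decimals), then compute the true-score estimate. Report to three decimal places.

102.354

Spearman-Brown: ρ = 2r/(1 + r) = 2(0.723)/(1 + 0.723) = 1.4460/1.723 = 0.8392 → 0.84
T̂ = 0.84(104.2) + 0.16(92.66) = 87.528 + 14.8256 = 102.3536 → 102.354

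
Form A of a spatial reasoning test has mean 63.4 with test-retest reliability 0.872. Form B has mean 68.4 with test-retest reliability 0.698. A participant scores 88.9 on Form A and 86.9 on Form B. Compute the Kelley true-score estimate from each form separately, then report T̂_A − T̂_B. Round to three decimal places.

T̂_A = 0.872(88.9) + 0.128(63.4) = 85.63600
T̂_B = 0.698(86.9) + 0.302(68.4) = 81.31300
T̂_A − T̂_B = 4.32300

4.323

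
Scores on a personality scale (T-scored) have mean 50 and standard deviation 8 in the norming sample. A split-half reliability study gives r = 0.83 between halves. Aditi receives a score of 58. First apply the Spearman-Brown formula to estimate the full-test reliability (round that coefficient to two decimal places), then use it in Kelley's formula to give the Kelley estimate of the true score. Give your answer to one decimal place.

57.3

Spearman-Brown: ρ = 2r/(1 + r) = 2(0.83)/(1 + 0.83) = 1.660/1.83 = 0.9071 → 0.91
Regress the observed score toward the mean by the unreliability: T̂ = 0.91·58 + 0.09·50 = 52.78 + 4.50 = 57.28.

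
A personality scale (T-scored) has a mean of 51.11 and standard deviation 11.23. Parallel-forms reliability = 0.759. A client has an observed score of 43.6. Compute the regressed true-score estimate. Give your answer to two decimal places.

Regress the observed score toward the mean by the unreliability: T̂ = 0.759·43.6 + 0.241·51.11 = 33.0924 + 12.31751 = 45.410.

45.41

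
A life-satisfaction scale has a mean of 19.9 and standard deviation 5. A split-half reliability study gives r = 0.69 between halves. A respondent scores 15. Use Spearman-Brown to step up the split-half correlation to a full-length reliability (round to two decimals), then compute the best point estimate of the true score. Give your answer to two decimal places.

Spearman-Brown: ρ = 2r/(1 + r) = 2(0.69)/(1 + 0.69) = 1.380/1.69 = 0.8166 → 0.82
T̂ = ρX + (1 − ρ)μ
  = 0.82 × 15 + 0.18 × 19.9
  = 12.30 + 3.582
  = 15.882
  ≈ 15.88

15.88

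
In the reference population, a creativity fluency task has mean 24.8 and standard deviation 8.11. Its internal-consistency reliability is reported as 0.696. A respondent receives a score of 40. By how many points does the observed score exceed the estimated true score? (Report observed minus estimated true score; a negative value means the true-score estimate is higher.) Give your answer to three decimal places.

Weight the observed score by reliability and the mean by (1 − reliability): T̂ = 0.696·40 + 0.304·24.8 = 27.840 + 7.5392 = 35.37920.
X − T̂ = 40 − 35.3792 = 4.6208 → 4.621

4.621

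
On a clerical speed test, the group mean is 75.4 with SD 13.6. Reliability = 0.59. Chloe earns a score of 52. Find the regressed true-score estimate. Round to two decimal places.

61.59

Weight the observed score by reliability and the mean by (1 − reliability): T̂ = 0.59·52 + 0.41·75.4 = 30.68 + 30.914 = 61.594.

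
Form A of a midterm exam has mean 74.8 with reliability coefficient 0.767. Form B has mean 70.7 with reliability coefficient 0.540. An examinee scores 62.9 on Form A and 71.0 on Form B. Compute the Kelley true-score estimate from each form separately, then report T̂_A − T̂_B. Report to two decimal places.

-5.19

T̂_A = 0.767(62.9) + 0.233(74.8) = 65.6727
T̂_B = 0.540(71.0) + 0.460(70.7) = 70.8620
T̂_A − T̂_B = -5.1893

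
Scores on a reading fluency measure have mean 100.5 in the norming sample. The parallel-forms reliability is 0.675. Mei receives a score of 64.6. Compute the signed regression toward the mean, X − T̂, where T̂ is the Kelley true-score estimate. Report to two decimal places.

-11.67

T̂ = 0.675(64.6) + 0.325(100.5) = 43.6050 + 32.6625 = 76.2675 → 76.267
X − T̂ = 64.6 − 76.267 = -11.667 → -11.67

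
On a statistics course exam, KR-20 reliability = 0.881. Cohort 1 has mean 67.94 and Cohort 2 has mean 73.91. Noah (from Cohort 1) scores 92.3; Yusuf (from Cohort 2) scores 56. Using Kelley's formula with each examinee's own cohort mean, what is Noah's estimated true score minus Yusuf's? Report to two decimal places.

31.27

T̂_Noah = 0.881(92.3) + 0.119(67.94) = 89.4012
T̂_Yusuf = 0.881(56) + 0.119(73.91) = 58.1313
Difference = 89.4012 − 58.1313 = 31.2699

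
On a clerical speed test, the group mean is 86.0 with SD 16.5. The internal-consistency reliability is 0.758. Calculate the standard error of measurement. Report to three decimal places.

SEM = SD · √(1 − ρ) = 16.5 × √0.242 = 16.5 × 0.4919 = 8.1169

8.117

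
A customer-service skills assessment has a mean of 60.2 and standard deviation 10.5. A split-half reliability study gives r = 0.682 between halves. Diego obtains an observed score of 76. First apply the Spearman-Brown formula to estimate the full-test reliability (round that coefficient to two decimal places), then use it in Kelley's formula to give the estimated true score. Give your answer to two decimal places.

Spearman-Brown: ρ = 2r/(1 + r) = 2(0.682)/(1 + 0.682) = 1.3640/1.682 = 0.8109 → 0.81
T̂ = ρX + (1 − ρ)μ
  = 0.81 × 76 + 0.19 × 60.2
  = 61.56 + 11.438
  = 72.998
  ≈ 73.00

73.00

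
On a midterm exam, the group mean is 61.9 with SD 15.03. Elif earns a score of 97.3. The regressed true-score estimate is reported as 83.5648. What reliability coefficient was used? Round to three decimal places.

T̂ = ρX + (1 − ρ)μ  ⇒  T̂ − μ = ρ(X − μ)
ρ = (T̂ − μ)/(X − μ) = (83.5648 − 61.9) / (97.3 − 61.9) = 21.6648 / 35.4 = 0.61200

0.612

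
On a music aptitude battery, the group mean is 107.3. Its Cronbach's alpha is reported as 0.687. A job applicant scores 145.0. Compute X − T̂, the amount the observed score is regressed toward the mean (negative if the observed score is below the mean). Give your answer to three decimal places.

11.800

Regress the observed score toward the mean by the unreliability: T̂ = 0.687·145.0 + 0.313·107.3 = 99.6150 + 33.5849 = 133.19990.
X − T̂ = 145.0 − 133.1999 = 11.8001 → 11.800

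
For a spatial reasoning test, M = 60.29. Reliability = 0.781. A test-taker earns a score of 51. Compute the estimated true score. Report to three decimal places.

53.035

T̂ = 0.781(51) + 0.219(60.29) = 39.831 + 13.20351 = 53.0345 → 53.035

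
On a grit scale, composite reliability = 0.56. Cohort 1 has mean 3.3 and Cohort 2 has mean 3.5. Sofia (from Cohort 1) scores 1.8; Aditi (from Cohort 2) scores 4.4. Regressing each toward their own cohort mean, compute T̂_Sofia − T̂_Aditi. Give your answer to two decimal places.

-1.54

T̂_Sofia = 0.56(1.8) + 0.44(3.3) = 2.4600
T̂_Aditi = 0.56(4.4) + 0.44(3.5) = 4.0040
Difference = 2.4600 − 4.0040 = -1.5440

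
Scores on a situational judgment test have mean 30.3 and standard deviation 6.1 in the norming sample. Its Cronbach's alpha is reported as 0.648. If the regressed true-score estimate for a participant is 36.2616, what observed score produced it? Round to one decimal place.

39.5

T̂ = ρX + (1 − ρ)μ  ⇒  X = (T̂ − (1 − ρ)μ) / ρ
X = (36.2616 − 0.352 × 30.3) / 0.648 = (36.2616 − 10.6656) / 0.648 = 25.5960 / 0.648 = 39.500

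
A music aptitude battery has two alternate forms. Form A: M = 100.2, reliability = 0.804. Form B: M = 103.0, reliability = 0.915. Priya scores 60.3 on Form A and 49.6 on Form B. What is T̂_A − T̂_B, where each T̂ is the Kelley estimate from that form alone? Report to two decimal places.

13.98

T̂_A = 0.804(60.3) + 0.196(100.2) = 68.1204
T̂_B = 0.915(49.6) + 0.085(103.0) = 54.1390
T̂_A − T̂_B = 13.9814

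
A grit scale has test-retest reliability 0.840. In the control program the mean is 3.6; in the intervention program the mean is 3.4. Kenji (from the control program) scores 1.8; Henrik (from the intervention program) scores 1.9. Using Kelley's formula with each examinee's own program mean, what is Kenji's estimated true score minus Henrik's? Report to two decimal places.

-0.05

T̂_Kenji = 0.840(1.8) + 0.160(3.6) = 2.0880
T̂_Henrik = 0.840(1.9) + 0.160(3.4) = 2.1400
Difference = 2.0880 − 2.1400 = -0.0520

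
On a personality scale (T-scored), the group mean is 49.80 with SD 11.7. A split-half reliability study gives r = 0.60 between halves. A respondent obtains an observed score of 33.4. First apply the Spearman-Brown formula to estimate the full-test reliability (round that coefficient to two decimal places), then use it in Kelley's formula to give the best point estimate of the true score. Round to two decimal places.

Spearman-Brown: ρ = 2r/(1 + r) = 2(0.60)/(1 + 0.60) = 1.200/1.60 = 0.7500 → 0.75
T̂ = 0.75(33.4) + 0.25(49.80) = 25.050 + 12.4500 = 37.500 → 37.50

37.50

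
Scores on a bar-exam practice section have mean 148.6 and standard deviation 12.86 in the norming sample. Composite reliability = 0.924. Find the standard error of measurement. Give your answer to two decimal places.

3.55

SEM = SD · √(1 − ρ) = 12.86 × √0.076 = 12.86 × 0.2757 = 3.545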